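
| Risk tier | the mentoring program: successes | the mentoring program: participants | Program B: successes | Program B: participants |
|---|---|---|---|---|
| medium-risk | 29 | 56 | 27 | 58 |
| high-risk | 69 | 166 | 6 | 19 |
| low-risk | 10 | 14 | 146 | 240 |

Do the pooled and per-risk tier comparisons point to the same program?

No

Medium-risk: the mentoring program 29/56 = 51.8%, Program B 27/58 = 46.6% → the mentoring program
High-risk: the mentoring program 69/166 = 41.6%, Program B 6/19 = 31.6% → the mentoring program
Low-risk: the mentoring program 10/14 = 71.4%, Program B 146/240 = 60.8% → the mentoring program
Overall: the mentoring program 108/236 = 45.8%, Program B 179/317 = 56.5% → Program B
The mentoring program wins each risk group but Program B wins overall — the comparison reverses. The mentoring program's participants skew toward high-risk, which has a lower base rate.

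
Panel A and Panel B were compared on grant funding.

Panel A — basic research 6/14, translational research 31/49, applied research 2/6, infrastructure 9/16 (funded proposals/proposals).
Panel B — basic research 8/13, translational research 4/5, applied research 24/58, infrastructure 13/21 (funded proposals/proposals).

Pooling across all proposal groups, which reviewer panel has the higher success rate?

Basic research: Panel A 6/14 = 42.9%, Panel B 8/13 = 61.5% → Panel B
Translational research: Panel A 31/49 = 63.3%, Panel B 4/5 = 80.0% → Panel B
Applied research: Panel A 2/6 = 33.3%, Panel B 24/58 = 41.4% → Panel B
Infrastructure: Panel A 9/16 = 56.2%, Panel B 13/21 = 61.9% → Panel B
Overall: Panel A 48/85 = 56.5%, Panel B 49/97 = 50.5% → Panel A
(Panel B wins every proposal group but Panel A wins overall — Panel B's proposals skew toward the low-rate applied research group.)

Panel A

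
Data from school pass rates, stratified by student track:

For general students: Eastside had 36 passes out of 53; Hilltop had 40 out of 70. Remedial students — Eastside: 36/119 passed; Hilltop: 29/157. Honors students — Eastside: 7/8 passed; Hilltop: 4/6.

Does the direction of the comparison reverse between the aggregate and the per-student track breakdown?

No

General: Eastside 36/53 = 67.9%, Hilltop 40/70 = 57.1% → Eastside
Remedial: Eastside 36/119 = 30.3%, Hilltop 29/157 = 18.5% → Eastside
Honors: Eastside 7/8 = 87.5%, Hilltop 4/6 = 66.7% → Eastside
Overall: Eastside 79/180 = 43.9%, Hilltop 73/233 = 31.3% → Eastside
Eastside wins overall and in every student group — no reversal.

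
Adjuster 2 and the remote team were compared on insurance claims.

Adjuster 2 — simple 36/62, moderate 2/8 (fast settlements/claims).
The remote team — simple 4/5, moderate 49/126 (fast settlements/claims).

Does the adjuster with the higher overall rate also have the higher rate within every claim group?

No

Simple: Adjuster 2 36/62 = 58.1%, the remote team 4/5 = 80.0% → the remote team
Moderate: Adjuster 2 2/8 = 25.0%, the remote team 49/126 = 38.9% → the remote team
Overall: Adjuster 2 38/70 = 54.3%, the remote team 53/131 = 40.5% → Adjuster 2
The remote team wins each claim group but Adjuster 2 wins overall — the comparison reverses. The remote team's claims skew toward moderate, which has a lower base rate.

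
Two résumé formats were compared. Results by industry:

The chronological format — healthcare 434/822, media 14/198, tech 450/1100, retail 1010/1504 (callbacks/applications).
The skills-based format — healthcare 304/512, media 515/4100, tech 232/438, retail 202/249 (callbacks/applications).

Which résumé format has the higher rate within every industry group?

the skills-based format

Healthcare: the chronological format 434/822 = 52.8%, the skills-based format 304/512 = 59.4% → the skills-based format
Media: the chronological format 14/198 = 7.1%, the skills-based format 515/4100 = 12.6% → the skills-based format
Tech: the chronological format 450/1100 = 40.9%, the skills-based format 232/438 = 53.0% → the skills-based format
Retail: the chronological format 1010/1504 = 67.2%, the skills-based format 202/249 = 81.1% → the skills-based format
The skills-based format has the higher rate in all 4 groups.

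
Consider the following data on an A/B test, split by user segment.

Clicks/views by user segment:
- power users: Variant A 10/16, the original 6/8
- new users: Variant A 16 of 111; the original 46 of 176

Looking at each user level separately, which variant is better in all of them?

Power users: Variant A 10/16 = 62.5%, the original 6/8 = 75.0% → the original
New users: Variant A 16/111 = 14.4%, the original 46/176 = 26.1% → the original
The original has the higher rate in both groups.

the original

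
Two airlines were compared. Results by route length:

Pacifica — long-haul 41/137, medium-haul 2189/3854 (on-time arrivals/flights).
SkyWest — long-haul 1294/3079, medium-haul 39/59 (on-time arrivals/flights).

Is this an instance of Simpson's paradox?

Long-haul: Pacifica 41/137 = 29.9%, SkyWest 1294/3079 = 42.0% → SkyWest
Medium-haul: Pacifica 2189/3854 = 56.8%, SkyWest 39/59 = 66.1% → SkyWest
Overall: Pacifica 2230/3991 = 55.9%, SkyWest 1333/3138 = 42.5% → Pacifica
SkyWest wins each route group but Pacifica wins overall — the comparison reverses. SkyWest's flights skew toward long-haul, which has a lower base rate.

Yes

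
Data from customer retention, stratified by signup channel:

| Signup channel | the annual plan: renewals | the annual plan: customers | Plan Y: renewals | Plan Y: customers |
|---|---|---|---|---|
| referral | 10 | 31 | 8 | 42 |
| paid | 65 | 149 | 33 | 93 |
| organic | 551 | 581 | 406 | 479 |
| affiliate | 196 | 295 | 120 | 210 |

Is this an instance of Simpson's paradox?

No

Referral: the annual plan 10/31 = 32.3%, Plan Y 8/42 = 19.0% → the annual plan
Paid: the annual plan 65/149 = 43.6%, Plan Y 33/93 = 35.5% → the annual plan
Organic: the annual plan 551/581 = 94.8%, Plan Y 406/479 = 84.8% → the annual plan
Affiliate: the annual plan 196/295 = 66.4%, Plan Y 120/210 = 57.1% → the annual plan
Overall: the annual plan 822/1056 = 77.8%, Plan Y 567/824 = 68.8% → the annual plan
The annual plan wins overall and in every signup group — no reversal.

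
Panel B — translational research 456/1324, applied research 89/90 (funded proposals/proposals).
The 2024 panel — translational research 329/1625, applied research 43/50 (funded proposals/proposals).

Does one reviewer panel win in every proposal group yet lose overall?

Translational research: Panel B 456/1324 = 34.4%, the 2024 panel 329/1625 = 20.2% → Panel B
Applied research: Panel B 89/90 = 98.9%, the 2024 panel 43/50 = 86.0% → Panel B
Overall: Panel B 545/1414 = 38.5%, the 2024 panel 372/1675 = 22.2% → Panel B
Panel B wins overall and in every proposal group — no reversal.

No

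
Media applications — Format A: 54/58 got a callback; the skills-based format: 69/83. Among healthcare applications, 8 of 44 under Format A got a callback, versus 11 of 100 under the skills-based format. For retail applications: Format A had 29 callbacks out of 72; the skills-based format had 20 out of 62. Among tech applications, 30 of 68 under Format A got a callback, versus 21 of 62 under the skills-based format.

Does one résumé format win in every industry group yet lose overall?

No

Media: Format A 54/58 = 93.1%, the skills-based format 69/83 = 83.1% → Format A
Healthcare: Format A 8/44 = 18.2%, the skills-based format 11/100 = 11.0% → Format A
Retail: Format A 29/72 = 40.3%, the skills-based format 20/62 = 32.3% → Format A
Tech: Format A 30/68 = 44.1%, the skills-based format 21/62 = 33.9% → Format A
Overall: Format A 121/242 = 50.0%, the skills-based format 121/307 = 39.4% → Format A
Format A wins overall and in every industry group — no reversal.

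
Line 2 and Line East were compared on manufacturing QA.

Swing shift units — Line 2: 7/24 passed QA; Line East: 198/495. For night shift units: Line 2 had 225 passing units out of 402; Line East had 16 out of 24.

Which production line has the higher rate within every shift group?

Swing shift: Line 2 7/24 = 29.2%, Line East 198/495 = 40.0% → Line East
Night shift: Line 2 225/402 = 56.0%, Line East 16/24 = 66.7% → Line East
Line East has the higher rate in both groups.

Line East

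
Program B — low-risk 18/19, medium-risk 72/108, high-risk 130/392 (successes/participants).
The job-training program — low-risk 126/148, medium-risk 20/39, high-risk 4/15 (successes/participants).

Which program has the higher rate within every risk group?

Program B

Low-risk: Program B 18/19 = 94.7%, the job-training program 126/148 = 85.1% → Program B
Medium-risk: Program B 72/108 = 66.7%, the job-training program 20/39 = 51.3% → Program B
High-risk: Program B 130/392 = 33.2%, the job-training program 4/15 = 26.7% → Program B
Program B has the higher rate in all 3 groups.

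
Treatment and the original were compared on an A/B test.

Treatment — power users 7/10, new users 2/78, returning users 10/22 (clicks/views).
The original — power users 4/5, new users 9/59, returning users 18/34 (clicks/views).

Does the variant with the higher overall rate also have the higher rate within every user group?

Yes

Power users: Treatment 7/10 = 70.0%, the original 4/5 = 80.0% → the original
New users: Treatment 2/78 = 2.6%, the original 9/59 = 15.3% → the original
Returning users: Treatment 10/22 = 45.5%, the original 18/34 = 52.9% → the original
Overall: Treatment 19/110 = 17.3%, the original 31/98 = 31.6% → the original
The original wins overall and in every user group — no reversal.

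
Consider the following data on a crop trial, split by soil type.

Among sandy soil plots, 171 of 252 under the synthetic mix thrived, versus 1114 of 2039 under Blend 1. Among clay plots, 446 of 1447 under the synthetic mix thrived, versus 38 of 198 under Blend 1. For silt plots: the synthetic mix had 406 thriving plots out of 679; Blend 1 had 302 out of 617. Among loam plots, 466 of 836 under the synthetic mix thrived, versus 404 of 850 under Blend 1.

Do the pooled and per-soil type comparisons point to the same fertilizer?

Sandy soil: the synthetic mix 171/252 = 67.9%, Blend 1 1114/2039 = 54.6% → the synthetic mix
Clay: the synthetic mix 446/1447 = 30.8%, Blend 1 38/198 = 19.2% → the synthetic mix
Silt: the synthetic mix 406/679 = 59.8%, Blend 1 302/617 = 48.9% → the synthetic mix
Loam: the synthetic mix 466/836 = 55.7%, Blend 1 404/850 = 47.5% → the synthetic mix
Overall: the synthetic mix 1489/3214 = 46.3%, Blend 1 1858/3704 = 50.2% → Blend 1
The synthetic mix wins each soil group but Blend 1 wins overall — the comparison reverses. The synthetic mix's plots skew toward clay, which has a lower base rate.

No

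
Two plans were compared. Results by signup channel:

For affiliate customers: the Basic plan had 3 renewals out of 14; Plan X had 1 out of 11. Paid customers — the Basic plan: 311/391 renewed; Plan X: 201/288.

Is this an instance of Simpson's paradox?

No

Affiliate: the Basic plan 3/14 = 21.4%, Plan X 1/11 = 9.1% → the Basic plan
Paid: the Basic plan 311/391 = 79.5%, Plan X 201/288 = 69.8% → the Basic plan
Overall: the Basic plan 314/405 = 77.5%, Plan X 202/299 = 67.6% → the Basic plan
The Basic plan wins overall and in every signup group — no reversal.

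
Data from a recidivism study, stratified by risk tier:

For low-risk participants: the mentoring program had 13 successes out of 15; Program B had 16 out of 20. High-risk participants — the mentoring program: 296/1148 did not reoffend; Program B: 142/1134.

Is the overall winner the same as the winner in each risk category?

Yes

Low-risk: the mentoring program 13/15 = 86.7%, Program B 16/20 = 80.0% → the mentoring program
High-risk: the mentoring program 296/1148 = 25.8%, Program B 142/1134 = 12.5% → the mentoring program
Overall: the mentoring program 309/1163 = 26.6%, Program B 158/1154 = 13.7% → the mentoring program
The mentoring program wins overall and in every risk group — no reversal.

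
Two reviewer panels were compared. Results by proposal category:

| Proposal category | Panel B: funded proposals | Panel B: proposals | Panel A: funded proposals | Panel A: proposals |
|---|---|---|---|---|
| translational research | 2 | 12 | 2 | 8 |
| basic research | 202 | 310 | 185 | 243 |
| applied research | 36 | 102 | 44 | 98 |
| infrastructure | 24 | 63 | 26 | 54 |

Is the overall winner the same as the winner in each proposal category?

Yes

Translational research: Panel B 2/12 = 16.7%, Panel A 2/8 = 25.0% → Panel A
Basic research: Panel B 202/310 = 65.2%, Panel A 185/243 = 76.1% → Panel A
Applied research: Panel B 36/102 = 35.3%, Panel A 44/98 = 44.9% → Panel A
Infrastructure: Panel B 24/63 = 38.1%, Panel A 26/54 = 48.1% → Panel A
Overall: Panel B 264/487 = 54.2%, Panel A 257/403 = 63.8% → Panel A
Panel A wins overall and in every proposal group — no reversal.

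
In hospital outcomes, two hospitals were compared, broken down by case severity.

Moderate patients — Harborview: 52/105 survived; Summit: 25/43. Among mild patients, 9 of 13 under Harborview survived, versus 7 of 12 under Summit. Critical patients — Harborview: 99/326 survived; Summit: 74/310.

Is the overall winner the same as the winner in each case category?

No

Moderate: Harborview 52/105 = 49.5%, Summit 25/43 = 58.1% → Summit
Mild: Harborview 9/13 = 69.2%, Summit 7/12 = 58.3% → Harborview
Critical: Harborview 99/326 = 30.4%, Summit 74/310 = 23.9% → Harborview
Overall: Harborview 160/444 = 36.0%, Summit 106/365 = 29.0% → Harborview
Neither sweeps: Harborview wins 2 of 3 groups, Summit wins 1. Harborview wins overall but not every group — no Simpson reversal.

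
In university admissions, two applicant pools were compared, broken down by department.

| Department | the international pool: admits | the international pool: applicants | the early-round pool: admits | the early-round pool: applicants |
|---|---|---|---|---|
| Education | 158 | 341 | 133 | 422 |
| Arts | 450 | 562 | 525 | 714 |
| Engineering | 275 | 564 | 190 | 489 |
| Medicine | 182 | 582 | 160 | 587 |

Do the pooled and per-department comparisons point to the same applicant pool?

Yes

Education: the international pool 158/341 = 46.3%, the early-round pool 133/422 = 31.5% → the international pool
Arts: the international pool 450/562 = 80.1%, the early-round pool 525/714 = 73.5% → the international pool
Engineering: the international pool 275/564 = 48.8%, the early-round pool 190/489 = 38.9% → the international pool
Medicine: the international pool 182/582 = 31.3%, the early-round pool 160/587 = 27.3% → the international pool
Overall: the international pool 1065/2049 = 52.0%, the early-round pool 1008/2212 = 45.6% → the international pool
The international pool wins overall and in every department group — no reversal.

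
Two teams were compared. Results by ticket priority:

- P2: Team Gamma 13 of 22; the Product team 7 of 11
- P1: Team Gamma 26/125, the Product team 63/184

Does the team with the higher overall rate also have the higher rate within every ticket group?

P2: Team Gamma 13/22 = 59.1%, the Product team 7/11 = 63.6% → the Product team
P1: Team Gamma 26/125 = 20.8%, the Product team 63/184 = 34.2% → the Product team
Overall: Team Gamma 39/147 = 26.5%, the Product team 70/195 = 35.9% → the Product team
The Product team wins overall and in every ticket group — no reversal.

Yes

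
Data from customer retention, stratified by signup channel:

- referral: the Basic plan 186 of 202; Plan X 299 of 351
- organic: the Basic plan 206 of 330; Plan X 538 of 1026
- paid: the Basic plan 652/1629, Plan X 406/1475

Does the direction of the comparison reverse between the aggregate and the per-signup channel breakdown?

No

Referral: the Basic plan 186/202 = 92.1%, Plan X 299/351 = 85.2% → the Basic plan
Organic: the Basic plan 206/330 = 62.4%, Plan X 538/1026 = 52.4% → the Basic plan
Paid: the Basic plan 652/1629 = 40.0%, Plan X 406/1475 = 27.5% → the Basic plan
Overall: the Basic plan 1044/2161 = 48.3%, Plan X 1243/2852 = 43.6% → the Basic plan
The Basic plan wins overall and in every signup group — no reversal.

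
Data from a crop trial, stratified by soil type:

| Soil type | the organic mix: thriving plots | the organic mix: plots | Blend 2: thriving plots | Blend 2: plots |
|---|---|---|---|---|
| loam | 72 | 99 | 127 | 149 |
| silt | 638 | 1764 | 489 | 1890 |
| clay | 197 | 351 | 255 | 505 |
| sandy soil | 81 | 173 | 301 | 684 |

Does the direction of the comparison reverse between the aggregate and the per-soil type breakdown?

No

Loam: the organic mix 72/99 = 72.7%, Blend 2 127/149 = 85.2% → Blend 2
Silt: the organic mix 638/1764 = 36.2%, Blend 2 489/1890 = 25.9% → the organic mix
Clay: the organic mix 197/351 = 56.1%, Blend 2 255/505 = 50.5% → the organic mix
Sandy soil: the organic mix 81/173 = 46.8%, Blend 2 301/684 = 44.0% → the organic mix
Overall: the organic mix 988/2387 = 41.4%, Blend 2 1172/3228 = 36.3% → the organic mix
Neither sweeps: the organic mix wins 3 of 4 groups, Blend 2 wins 1. The organic mix wins overall but not every group — no Simpson reversal.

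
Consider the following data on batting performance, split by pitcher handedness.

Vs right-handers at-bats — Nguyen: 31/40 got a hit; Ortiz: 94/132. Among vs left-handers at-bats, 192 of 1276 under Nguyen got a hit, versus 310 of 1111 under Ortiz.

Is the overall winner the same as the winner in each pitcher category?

No

Vs right-handers: Nguyen 31/40 = 77.5%, Ortiz 94/132 = 71.2% → Nguyen
Vs left-handers: Nguyen 192/1276 = 15.0%, Ortiz 310/1111 = 27.9% → Ortiz
Overall: Nguyen 223/1316 = 16.9%, Ortiz 404/1243 = 32.5% → Ortiz
Neither sweeps: Nguyen wins 1 of 2 groups, Ortiz wins 1. Ortiz wins overall but not every group — no Simpson reversal.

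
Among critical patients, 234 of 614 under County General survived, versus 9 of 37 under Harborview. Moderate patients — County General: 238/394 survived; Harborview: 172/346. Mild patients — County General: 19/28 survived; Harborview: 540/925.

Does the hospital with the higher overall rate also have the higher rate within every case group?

No

Critical: County General 234/614 = 38.1%, Harborview 9/37 = 24.3% → County General
Moderate: County General 238/394 = 60.4%, Harborview 172/346 = 49.7% → County General
Mild: County General 19/28 = 67.9%, Harborview 540/925 = 58.4% → County General
Overall: County General 491/1036 = 47.4%, Harborview 721/1308 = 55.1% → Harborview
County General wins each case group but Harborview wins overall — the comparison reverses. County General's patients skew toward critical, which has a lower base rate.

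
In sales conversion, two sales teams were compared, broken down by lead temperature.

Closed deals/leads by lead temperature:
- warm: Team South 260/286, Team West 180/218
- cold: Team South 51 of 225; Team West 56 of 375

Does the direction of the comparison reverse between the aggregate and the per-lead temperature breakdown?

No

Warm: Team South 260/286 = 90.9%, Team West 180/218 = 82.6% → Team South
Cold: Team South 51/225 = 22.7%, Team West 56/375 = 14.9% → Team South
Overall: Team South 311/511 = 60.9%, Team West 236/593 = 39.8% → Team South
Team South wins overall and in every lead group — no reversal.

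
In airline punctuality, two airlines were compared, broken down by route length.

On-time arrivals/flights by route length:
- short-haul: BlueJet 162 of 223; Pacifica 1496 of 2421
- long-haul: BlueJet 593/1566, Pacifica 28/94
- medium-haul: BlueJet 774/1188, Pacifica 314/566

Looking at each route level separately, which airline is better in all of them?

BlueJet

Short-haul: BlueJet 162/223 = 72.6%, Pacifica 1496/2421 = 61.8% → BlueJet
Long-haul: BlueJet 593/1566 = 37.9%, Pacifica 28/94 = 29.8% → BlueJet
Medium-haul: BlueJet 774/1188 = 65.2%, Pacifica 314/566 = 55.5% → BlueJet
BlueJet has the higher rate in all 3 groups.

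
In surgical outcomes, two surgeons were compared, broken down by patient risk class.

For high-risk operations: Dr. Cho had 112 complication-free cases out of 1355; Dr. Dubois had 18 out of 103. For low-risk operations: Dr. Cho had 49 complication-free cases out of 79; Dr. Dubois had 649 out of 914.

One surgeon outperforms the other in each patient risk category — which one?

High-risk: Dr. Cho 112/1355 = 8.3%, Dr. Dubois 18/103 = 17.5% → Dr. Dubois
Low-risk: Dr. Cho 49/79 = 62.0%, Dr. Dubois 649/914 = 71.0% → Dr. Dubois
Dr. Dubois has the higher rate in both groups.

Dr. Dubois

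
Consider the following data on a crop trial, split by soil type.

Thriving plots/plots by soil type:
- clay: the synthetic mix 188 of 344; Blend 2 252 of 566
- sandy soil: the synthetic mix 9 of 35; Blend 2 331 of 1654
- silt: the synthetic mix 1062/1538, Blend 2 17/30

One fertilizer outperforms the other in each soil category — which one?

the synthetic mix

Clay: the synthetic mix 188/344 = 54.7%, Blend 2 252/566 = 44.5% → the synthetic mix
Sandy soil: the synthetic mix 9/35 = 25.7%, Blend 2 331/1654 = 20.0% → the synthetic mix
Silt: the synthetic mix 1062/1538 = 69.1%, Blend 2 17/30 = 56.7% → the synthetic mix
The synthetic mix has the higher rate in all 3 groups.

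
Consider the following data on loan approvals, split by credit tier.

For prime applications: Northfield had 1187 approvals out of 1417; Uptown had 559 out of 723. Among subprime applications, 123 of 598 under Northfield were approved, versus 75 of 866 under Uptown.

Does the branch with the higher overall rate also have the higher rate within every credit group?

Yes

Prime: Northfield 1187/1417 = 83.8%, Uptown 559/723 = 77.3% → Northfield
Subprime: Northfield 123/598 = 20.6%, Uptown 75/866 = 8.7% → Northfield
Overall: Northfield 1310/2015 = 65.0%, Uptown 634/1589 = 39.9% → Northfield
Northfield wins overall and in every credit group — no reversal.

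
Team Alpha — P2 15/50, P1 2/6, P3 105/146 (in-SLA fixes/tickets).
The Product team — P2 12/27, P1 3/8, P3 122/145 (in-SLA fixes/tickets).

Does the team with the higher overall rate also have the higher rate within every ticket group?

P2: Team Alpha 15/50 = 30.0%, the Product team 12/27 = 44.4% → the Product team
P1: Team Alpha 2/6 = 33.3%, the Product team 3/8 = 37.5% → the Product team
P3: Team Alpha 105/146 = 71.9%, the Product team 122/145 = 84.1% → the Product team
Overall: Team Alpha 122/202 = 60.4%, the Product team 137/180 = 76.1% → the Product team
The Product team wins overall and in every ticket group — no reversal.

Yes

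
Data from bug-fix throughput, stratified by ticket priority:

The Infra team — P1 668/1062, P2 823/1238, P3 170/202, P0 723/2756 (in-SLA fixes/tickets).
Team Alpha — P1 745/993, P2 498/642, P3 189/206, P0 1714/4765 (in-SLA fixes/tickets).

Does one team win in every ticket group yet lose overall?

No

P1: the Infra team 668/1062 = 62.9%, Team Alpha 745/993 = 75.0% → Team Alpha
P2: the Infra team 823/1238 = 66.5%, Team Alpha 498/642 = 77.6% → Team Alpha
P3: the Infra team 170/202 = 84.2%, Team Alpha 189/206 = 91.7% → Team Alpha
P0: the Infra team 723/2756 = 26.2%, Team Alpha 1714/4765 = 36.0% → Team Alpha
Overall: the Infra team 2384/5258 = 45.3%, Team Alpha 3146/6606 = 47.6% → Team Alpha
Team Alpha wins overall and in every ticket group — no reversal.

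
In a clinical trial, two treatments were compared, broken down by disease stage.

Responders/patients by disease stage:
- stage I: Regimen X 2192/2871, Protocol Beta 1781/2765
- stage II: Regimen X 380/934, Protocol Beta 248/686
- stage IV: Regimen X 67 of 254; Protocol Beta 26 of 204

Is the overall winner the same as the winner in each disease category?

Yes

Stage I: Regimen X 2192/2871 = 76.3%, Protocol Beta 1781/2765 = 64.4% → Regimen X
Stage II: Regimen X 380/934 = 40.7%, Protocol Beta 248/686 = 36.2% → Regimen X
Stage IV: Regimen X 67/254 = 26.4%, Protocol Beta 26/204 = 12.7% → Regimen X
Overall: Regimen X 2639/4059 = 65.0%, Protocol Beta 2055/3655 = 56.2% → Regimen X
Regimen X wins overall and in every disease group — no reversal.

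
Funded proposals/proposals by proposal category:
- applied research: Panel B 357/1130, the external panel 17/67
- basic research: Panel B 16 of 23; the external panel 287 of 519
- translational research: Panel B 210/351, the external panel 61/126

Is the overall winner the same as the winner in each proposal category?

No

Applied research: Panel B 357/1130 = 31.6%, the external panel 17/67 = 25.4% → Panel B
Basic research: Panel B 16/23 = 69.6%, the external panel 287/519 = 55.3% → Panel B
Translational research: Panel B 210/351 = 59.8%, the external panel 61/126 = 48.4% → Panel B
Overall: Panel B 583/1504 = 38.8%, the external panel 365/712 = 51.3% → the external panel
Panel B wins each proposal group but the external panel wins overall — the comparison reverses. Panel B's proposals skew toward applied research, which has a lower base rate.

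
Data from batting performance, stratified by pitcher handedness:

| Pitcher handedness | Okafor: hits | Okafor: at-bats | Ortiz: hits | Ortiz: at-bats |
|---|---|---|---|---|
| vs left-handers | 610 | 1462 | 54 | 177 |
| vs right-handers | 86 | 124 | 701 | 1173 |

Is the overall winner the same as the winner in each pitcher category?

No

Vs left-handers: Okafor 610/1462 = 41.7%, Ortiz 54/177 = 30.5% → Okafor
Vs right-handers: Okafor 86/124 = 69.4%, Ortiz 701/1173 = 59.8% → Okafor
Overall: Okafor 696/1586 = 43.9%, Ortiz 755/1350 = 55.9% → Ortiz
Okafor wins each pitcher group but Ortiz wins overall — the comparison reverses. Okafor's at-bats skew toward vs left-handers, which has a lower base rate.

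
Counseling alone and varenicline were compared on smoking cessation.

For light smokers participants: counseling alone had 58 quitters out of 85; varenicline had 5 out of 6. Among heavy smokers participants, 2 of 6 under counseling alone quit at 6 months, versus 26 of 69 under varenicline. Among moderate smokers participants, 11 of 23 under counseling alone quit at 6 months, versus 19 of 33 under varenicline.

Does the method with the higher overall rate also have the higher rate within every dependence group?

No

Light smokers: counseling alone 58/85 = 68.2%, varenicline 5/6 = 83.3% → varenicline
Heavy smokers: counseling alone 2/6 = 33.3%, varenicline 26/69 = 37.7% → varenicline
Moderate smokers: counseling alone 11/23 = 47.8%, varenicline 19/33 = 57.6% → varenicline
Overall: counseling alone 71/114 = 62.3%, varenicline 50/108 = 46.3% → counseling alone
Varenicline wins each dependence group but counseling alone wins overall — the comparison reverses. Varenicline's participants skew toward heavy smokers, which has a lower base rate.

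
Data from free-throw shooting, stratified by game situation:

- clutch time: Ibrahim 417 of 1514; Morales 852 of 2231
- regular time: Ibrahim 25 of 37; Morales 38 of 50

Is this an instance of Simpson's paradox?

Clutch time: Ibrahim 417/1514 = 27.5%, Morales 852/2231 = 38.2% → Morales
Regular time: Ibrahim 25/37 = 67.6%, Morales 38/50 = 76.0% → Morales
Overall: Ibrahim 442/1551 = 28.5%, Morales 890/2281 = 39.0% → Morales
Morales wins overall and in every game group — no reversal.

No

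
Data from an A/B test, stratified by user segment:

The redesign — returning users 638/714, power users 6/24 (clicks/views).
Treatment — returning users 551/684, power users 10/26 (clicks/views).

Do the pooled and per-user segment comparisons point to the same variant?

Returning users: the redesign 638/714 = 89.4%, Treatment 551/684 = 80.6% → the redesign
Power users: the redesign 6/24 = 25.0%, Treatment 10/26 = 38.5% → Treatment
Overall: the redesign 644/738 = 87.3%, Treatment 561/710 = 79.0% → the redesign
Neither sweeps: the redesign wins 1 of 2 groups, Treatment wins 1. The redesign wins overall but not every group — no Simpson reversal.

No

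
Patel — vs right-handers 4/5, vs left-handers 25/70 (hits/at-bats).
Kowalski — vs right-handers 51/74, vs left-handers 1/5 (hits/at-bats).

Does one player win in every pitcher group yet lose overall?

Vs right-handers: Patel 4/5 = 80.0%, Kowalski 51/74 = 68.9% → Patel
Vs left-handers: Patel 25/70 = 35.7%, Kowalski 1/5 = 20.0% → Patel
Overall: Patel 29/75 = 38.7%, Kowalski 52/79 = 65.8% → Kowalski
Patel wins each pitcher group but Kowalski wins overall — the comparison reverses. Patel's at-bats skew toward vs left-handers, which has a lower base rate.

Yes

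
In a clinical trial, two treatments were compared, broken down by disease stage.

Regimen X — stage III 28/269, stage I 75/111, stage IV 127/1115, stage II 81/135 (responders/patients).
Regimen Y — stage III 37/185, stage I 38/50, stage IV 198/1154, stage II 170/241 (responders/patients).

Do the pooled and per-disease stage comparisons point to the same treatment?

Yes

Stage III: Regimen X 28/269 = 10.4%, Regimen Y 37/185 = 20.0% → Regimen Y
Stage I: Regimen X 75/111 = 67.6%, Regimen Y 38/50 = 76.0% → Regimen Y
Stage IV: Regimen X 127/1115 = 11.4%, Regimen Y 198/1154 = 17.2% → Regimen Y
Stage II: Regimen X 81/135 = 60.0%, Regimen Y 170/241 = 70.5% → Regimen Y
Overall: Regimen X 311/1630 = 19.1%, Regimen Y 443/1630 = 27.2% → Regimen Y
Regimen Y wins overall and in every disease group — no reversal.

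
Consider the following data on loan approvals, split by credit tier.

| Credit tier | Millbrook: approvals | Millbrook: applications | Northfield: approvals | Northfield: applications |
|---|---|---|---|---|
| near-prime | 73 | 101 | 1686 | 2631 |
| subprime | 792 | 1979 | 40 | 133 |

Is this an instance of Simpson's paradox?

Near-prime: Millbrook 73/101 = 72.3%, Northfield 1686/2631 = 64.1% → Millbrook
Subprime: Millbrook 792/1979 = 40.0%, Northfield 40/133 = 30.1% → Millbrook
Overall: Millbrook 865/2080 = 41.6%, Northfield 1726/2764 = 62.4% → Northfield
Millbrook wins each credit group but Northfield wins overall — the comparison reverses. Millbrook's applications skew toward subprime, which has a lower base rate.

Yes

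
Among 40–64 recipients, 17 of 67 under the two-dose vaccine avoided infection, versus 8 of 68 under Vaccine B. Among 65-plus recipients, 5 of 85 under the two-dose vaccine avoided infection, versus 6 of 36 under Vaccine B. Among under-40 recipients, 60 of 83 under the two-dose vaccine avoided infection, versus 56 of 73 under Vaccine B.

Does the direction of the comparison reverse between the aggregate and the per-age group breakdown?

No

40–64: the two-dose vaccine 17/67 = 25.4%, Vaccine B 8/68 = 11.8% → the two-dose vaccine
65-plus: the two-dose vaccine 5/85 = 5.9%, Vaccine B 6/36 = 16.7% → Vaccine B
Under-40: the two-dose vaccine 60/83 = 72.3%, Vaccine B 56/73 = 76.7% → Vaccine B
Overall: the two-dose vaccine 82/235 = 34.9%, Vaccine B 70/177 = 39.5% → Vaccine B
Neither sweeps: the two-dose vaccine wins 1 of 3 groups, Vaccine B wins 2. Vaccine B wins overall but not every group — no Simpson reversal.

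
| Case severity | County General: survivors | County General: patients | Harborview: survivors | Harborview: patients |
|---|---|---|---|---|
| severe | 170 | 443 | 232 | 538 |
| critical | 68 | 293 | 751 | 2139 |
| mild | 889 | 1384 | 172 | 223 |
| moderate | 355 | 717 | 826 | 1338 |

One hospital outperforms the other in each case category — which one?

Harborview

Severe: County General 170/443 = 38.4%, Harborview 232/538 = 43.1% → Harborview
Critical: County General 68/293 = 23.2%, Harborview 751/2139 = 35.1% → Harborview
Mild: County General 889/1384 = 64.2%, Harborview 172/223 = 77.1% → Harborview
Moderate: County General 355/717 = 49.5%, Harborview 826/1338 = 61.7% → Harborview
Harborview has the higher rate in all 4 groups.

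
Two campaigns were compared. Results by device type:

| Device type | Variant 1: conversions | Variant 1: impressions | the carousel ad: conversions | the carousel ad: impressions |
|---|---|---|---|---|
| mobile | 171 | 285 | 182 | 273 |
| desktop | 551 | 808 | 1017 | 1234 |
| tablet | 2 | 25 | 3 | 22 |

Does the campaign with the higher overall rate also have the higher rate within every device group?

Mobile: Variant 1 171/285 = 60.0%, the carousel ad 182/273 = 66.7% → the carousel ad
Desktop: Variant 1 551/808 = 68.2%, the carousel ad 1017/1234 = 82.4% → the carousel ad
Tablet: Variant 1 2/25 = 8.0%, the carousel ad 3/22 = 13.6% → the carousel ad
Overall: Variant 1 724/1118 = 64.8%, the carousel ad 1202/1529 = 78.6% → the carousel ad
The carousel ad wins overall and in every device group — no reversal.

Yes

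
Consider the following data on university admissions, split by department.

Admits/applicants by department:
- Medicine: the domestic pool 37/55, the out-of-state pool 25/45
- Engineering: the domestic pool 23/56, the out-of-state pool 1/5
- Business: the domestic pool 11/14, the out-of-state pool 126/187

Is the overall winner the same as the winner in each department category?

Medicine: the domestic pool 37/55 = 67.3%, the out-of-state pool 25/45 = 55.6% → the domestic pool
Engineering: the domestic pool 23/56 = 41.1%, the out-of-state pool 1/5 = 20.0% → the domestic pool
Business: the domestic pool 11/14 = 78.6%, the out-of-state pool 126/187 = 67.4% → the domestic pool
Overall: the domestic pool 71/125 = 56.8%, the out-of-state pool 152/237 = 64.1% → the out-of-state pool
The domestic pool wins each department group but the out-of-state pool wins overall — the comparison reverses. The domestic pool's applicants skew toward Engineering, which has a lower base rate.

No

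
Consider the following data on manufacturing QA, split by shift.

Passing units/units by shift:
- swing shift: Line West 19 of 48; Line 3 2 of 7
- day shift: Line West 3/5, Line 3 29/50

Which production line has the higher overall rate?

Line 3

Swing shift: Line West 19/48 = 39.6%, Line 3 2/7 = 28.6% → Line West
Day shift: Line West 3/5 = 60.0%, Line 3 29/50 = 58.0% → Line West
Overall: Line West 22/53 = 41.5%, Line 3 31/57 = 54.4% → Line 3
(Line West wins every shift group but Line 3 wins overall — Line West's units skew toward the low-rate swing shift group.)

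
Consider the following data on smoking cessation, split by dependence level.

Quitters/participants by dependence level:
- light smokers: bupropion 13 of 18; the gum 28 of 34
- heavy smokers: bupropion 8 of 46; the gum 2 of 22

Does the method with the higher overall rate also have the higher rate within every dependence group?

Light smokers: bupropion 13/18 = 72.2%, the gum 28/34 = 82.4% → the gum
Heavy smokers: bupropion 8/46 = 17.4%, the gum 2/22 = 9.1% → bupropion
Overall: bupropion 21/64 = 32.8%, the gum 30/56 = 53.6% → the gum
Neither sweeps: bupropion wins 1 of 2 groups, the gum wins 1. The gum wins overall but not every group — no Simpson reversal.

No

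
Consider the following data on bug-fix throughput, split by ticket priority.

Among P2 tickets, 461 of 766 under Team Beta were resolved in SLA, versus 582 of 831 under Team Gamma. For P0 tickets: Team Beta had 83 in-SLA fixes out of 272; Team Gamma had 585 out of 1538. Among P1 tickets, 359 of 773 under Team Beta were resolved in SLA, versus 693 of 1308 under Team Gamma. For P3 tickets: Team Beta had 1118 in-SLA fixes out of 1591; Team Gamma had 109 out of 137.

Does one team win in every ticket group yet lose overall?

P2: Team Beta 461/766 = 60.2%, Team Gamma 582/831 = 70.0% → Team Gamma
P0: Team Beta 83/272 = 30.5%, Team Gamma 585/1538 = 38.0% → Team Gamma
P1: Team Beta 359/773 = 46.4%, Team Gamma 693/1308 = 53.0% → Team Gamma
P3: Team Beta 1118/1591 = 70.3%, Team Gamma 109/137 = 79.6% → Team Gamma
Overall: Team Beta 2021/3402 = 59.4%, Team Gamma 1969/3814 = 51.6% → Team Beta
Team Gamma wins each ticket group but Team Beta wins overall — the comparison reverses. Team Gamma's tickets skew toward P0, which has a lower base rate.

Yes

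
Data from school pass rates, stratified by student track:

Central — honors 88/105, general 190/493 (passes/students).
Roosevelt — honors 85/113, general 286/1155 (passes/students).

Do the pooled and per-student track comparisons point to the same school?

Honors: Central 88/105 = 83.8%, Roosevelt 85/113 = 75.2% → Central
General: Central 190/493 = 38.5%, Roosevelt 286/1155 = 24.8% → Central
Overall: Central 278/598 = 46.5%, Roosevelt 371/1268 = 29.3% → Central
Central wins overall and in every student group — no reversal.

Yes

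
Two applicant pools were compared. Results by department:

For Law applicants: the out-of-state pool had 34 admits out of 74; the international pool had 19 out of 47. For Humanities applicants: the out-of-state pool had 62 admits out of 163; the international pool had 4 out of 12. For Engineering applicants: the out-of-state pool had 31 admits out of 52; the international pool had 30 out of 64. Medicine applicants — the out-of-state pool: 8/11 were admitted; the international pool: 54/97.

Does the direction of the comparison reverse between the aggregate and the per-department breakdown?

Law: the out-of-state pool 34/74 = 45.9%, the international pool 19/47 = 40.4% → the out-of-state pool
Humanities: the out-of-state pool 62/163 = 38.0%, the international pool 4/12 = 33.3% → the out-of-state pool
Engineering: the out-of-state pool 31/52 = 59.6%, the international pool 30/64 = 46.9% → the out-of-state pool
Medicine: the out-of-state pool 8/11 = 72.7%, the international pool 54/97 = 55.7% → the out-of-state pool
Overall: the out-of-state pool 135/300 = 45.0%, the international pool 107/220 = 48.6% → the international pool
The out-of-state pool wins each department group but the international pool wins overall — the comparison reverses. The out-of-state pool's applicants skew toward Humanities, which has a lower base rate.

Yes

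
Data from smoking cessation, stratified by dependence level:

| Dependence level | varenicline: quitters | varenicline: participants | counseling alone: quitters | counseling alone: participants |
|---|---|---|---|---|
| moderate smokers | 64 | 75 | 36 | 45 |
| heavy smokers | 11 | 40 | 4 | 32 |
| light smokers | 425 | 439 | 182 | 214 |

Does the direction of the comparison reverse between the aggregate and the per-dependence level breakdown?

No

Moderate smokers: varenicline 64/75 = 85.3%, counseling alone 36/45 = 80.0% → varenicline
Heavy smokers: varenicline 11/40 = 27.5%, counseling alone 4/32 = 12.5% → varenicline
Light smokers: varenicline 425/439 = 96.8%, counseling alone 182/214 = 85.0% → varenicline
Overall: varenicline 500/554 = 90.3%, counseling alone 222/291 = 76.3% → varenicline
Varenicline wins overall and in every dependence group — no reversal.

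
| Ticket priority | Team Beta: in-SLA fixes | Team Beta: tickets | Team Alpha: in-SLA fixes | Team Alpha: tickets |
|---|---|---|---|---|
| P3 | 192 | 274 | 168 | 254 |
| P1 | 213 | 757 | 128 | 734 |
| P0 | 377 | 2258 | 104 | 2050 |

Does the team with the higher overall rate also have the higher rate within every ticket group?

P3: Team Beta 192/274 = 70.1%, Team Alpha 168/254 = 66.1% → Team Beta
P1: Team Beta 213/757 = 28.1%, Team Alpha 128/734 = 17.4% → Team Beta
P0: Team Beta 377/2258 = 16.7%, Team Alpha 104/2050 = 5.1% → Team Beta
Overall: Team Beta 782/3289 = 23.8%, Team Alpha 400/3038 = 13.2% → Team Beta
Team Beta wins overall and in every ticket group — no reversal.

Yes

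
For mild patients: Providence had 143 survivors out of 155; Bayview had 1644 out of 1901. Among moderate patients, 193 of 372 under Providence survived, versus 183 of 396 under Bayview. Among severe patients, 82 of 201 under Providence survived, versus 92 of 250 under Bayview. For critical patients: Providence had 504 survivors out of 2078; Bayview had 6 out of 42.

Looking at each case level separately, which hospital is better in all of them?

Providence

Mild: Providence 143/155 = 92.3%, Bayview 1644/1901 = 86.5% → Providence
Moderate: Providence 193/372 = 51.9%, Bayview 183/396 = 46.2% → Providence
Severe: Providence 82/201 = 40.8%, Bayview 92/250 = 36.8% → Providence
Critical: Providence 504/2078 = 24.3%, Bayview 6/42 = 14.3% → Providence
Providence has the higher rate in all 4 groups.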